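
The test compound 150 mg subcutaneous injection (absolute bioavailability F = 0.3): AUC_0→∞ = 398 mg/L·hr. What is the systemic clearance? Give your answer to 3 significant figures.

CL = F × Dose / AUC_0→∞
   = 0.3 × 150 / 398 = 0.113065 L/hr

CL = 0.113 L/hr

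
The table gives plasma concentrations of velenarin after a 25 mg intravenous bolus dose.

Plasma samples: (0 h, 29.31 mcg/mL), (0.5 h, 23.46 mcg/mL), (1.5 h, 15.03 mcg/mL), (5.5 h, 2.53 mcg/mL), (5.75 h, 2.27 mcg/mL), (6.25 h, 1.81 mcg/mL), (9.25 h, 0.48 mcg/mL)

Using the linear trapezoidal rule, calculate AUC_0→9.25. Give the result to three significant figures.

AUC = 72.6 mcg/mL·h

Trapezoidal AUC_0→9.25:
  [0→0.5]: (29.31+23.46)/2 × 0.5 = 13.1925
  [0.5→1.5]: (23.46+15.03)/2 × 1 = 19.245
  [1.5→5.5]: (15.03+2.53)/2 × 4 = 35.12
  [5.5→5.75]: (2.53+2.27)/2 × 0.25 = 0.6
  [5.75→6.25]: (2.27+1.81)/2 × 0.5 = 1.02
  [6.25→9.25]: (1.81+0.48)/2 × 3 = 3.435
  Sum = 72.6125 mcg/mL·h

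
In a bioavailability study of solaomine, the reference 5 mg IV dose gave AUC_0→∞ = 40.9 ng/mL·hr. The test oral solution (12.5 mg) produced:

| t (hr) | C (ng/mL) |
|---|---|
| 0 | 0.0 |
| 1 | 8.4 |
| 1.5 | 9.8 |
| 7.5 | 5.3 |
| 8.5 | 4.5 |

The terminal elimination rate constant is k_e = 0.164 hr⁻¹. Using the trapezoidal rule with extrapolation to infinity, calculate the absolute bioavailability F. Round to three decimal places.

F = 0.845

Trapezoidal AUC_0→8.5 (oral solution):
  [0→1]: (0.0+8.4)/2 × 1 = 4.2
  [1→1.5]: (8.4+9.8)/2 × 0.5 = 4.55
  [1.5→7.5]: (9.8+5.3)/2 × 6 = 45.3
  [7.5→8.5]: (5.3+4.5)/2 × 1 = 4.9
  Sum = 58.95 ng/mL·hr
Tail: C_last/k_e = 4.5/0.164 = 27.439
AUC_0→∞ (oral solution) = 58.95 + 27.439 = 86.389 ng/mL·hr
F = (AUC_ev/D_ev)/(AUC_iv/D_iv) = (86.389/12.5)/(40.9/5) = 6.91112/8.18 = 0.8449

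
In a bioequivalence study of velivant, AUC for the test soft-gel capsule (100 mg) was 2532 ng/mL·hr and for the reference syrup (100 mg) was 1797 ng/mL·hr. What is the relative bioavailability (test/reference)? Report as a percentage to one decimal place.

F_rel = (AUC_test/D_test) / (AUC_ref/D_ref)
      = (2532/100) / (1797/100)
      = 25.32 / 17.97 = 1.4090 = 140.90%

F_rel = 140.9%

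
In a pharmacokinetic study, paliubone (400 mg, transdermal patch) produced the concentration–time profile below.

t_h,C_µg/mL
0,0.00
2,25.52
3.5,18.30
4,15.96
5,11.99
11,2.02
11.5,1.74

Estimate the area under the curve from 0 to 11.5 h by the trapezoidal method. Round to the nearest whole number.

Trapezoidal AUC_0→11.5:
  [0→2]: (0.00+25.52)/2 × 2 = 25.52
  [2→3.5]: (25.52+18.30)/2 × 1.5 = 32.865
  [3.5→4]: (18.30+15.96)/2 × 0.5 = 8.565
  [4→5]: (15.96+11.99)/2 × 1 = 13.975
  [5→11]: (11.99+2.02)/2 × 6 = 42.03
  [11→11.5]: (2.02+1.74)/2 × 0.5 = 0.94
  Sum = 123.895 µg/mL·h

AUC = 124 µg/mL·h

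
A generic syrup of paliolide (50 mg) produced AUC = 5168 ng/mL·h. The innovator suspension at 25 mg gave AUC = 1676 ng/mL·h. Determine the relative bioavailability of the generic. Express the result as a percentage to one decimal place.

F_rel = 154.2%

F_rel = (AUC_test/D_test) / (AUC_ref/D_ref)
      = (5168/50) / (1676/25)
      = 103.36 / 67.04 = 1.5418 = 154.18%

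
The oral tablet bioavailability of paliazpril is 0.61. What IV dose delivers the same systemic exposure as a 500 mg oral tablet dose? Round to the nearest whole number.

D_iv = 305 mg

Systemic exposure from an extravascular dose = F × D_ev, so the equivalent IV dose is F × D_ev.
D_iv = F × D_ev = 0.61 × 500 = 305 mg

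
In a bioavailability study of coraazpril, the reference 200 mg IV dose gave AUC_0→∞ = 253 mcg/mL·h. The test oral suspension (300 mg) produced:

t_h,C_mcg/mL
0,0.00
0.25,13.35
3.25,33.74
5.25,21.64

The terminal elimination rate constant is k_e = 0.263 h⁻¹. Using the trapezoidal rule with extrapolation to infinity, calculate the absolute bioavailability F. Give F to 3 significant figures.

Trapezoidal AUC_0→5.25 (oral suspension):
  [0→0.25]: (0.00+13.35)/2 × 0.25 = 1.66875
  [0.25→3.25]: (13.35+33.74)/2 × 3 = 70.635
  [3.25→5.25]: (33.74+21.64)/2 × 2 = 55.38
  Sum = 127.68375 mcg/mL·h
Tail: C_last/k_e = 21.64/0.263 = 82.281
AUC_0→∞ (oral suspension) = 127.68375 + 82.281 = 209.96475 mcg/mL·h
F = (AUC_ev/D_ev)/(AUC_iv/D_iv) = (209.96475/300)/(253/200) = 0.6998825/1.265 = 0.5533

F = 0.553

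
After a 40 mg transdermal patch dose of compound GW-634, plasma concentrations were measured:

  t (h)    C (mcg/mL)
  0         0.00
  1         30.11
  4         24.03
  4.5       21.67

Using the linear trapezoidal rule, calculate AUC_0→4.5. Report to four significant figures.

AUC = 107.7 mcg/mL·h

Trapezoidal AUC_0→4.5:
  [0→1]: (0.00+30.11)/2 × 1 = 15.055
  [1→4]: (30.11+24.03)/2 × 3 = 81.21
  [4→4.5]: (24.03+21.67)/2 × 0.5 = 11.425
  Sum = 107.69 mcg/mL·h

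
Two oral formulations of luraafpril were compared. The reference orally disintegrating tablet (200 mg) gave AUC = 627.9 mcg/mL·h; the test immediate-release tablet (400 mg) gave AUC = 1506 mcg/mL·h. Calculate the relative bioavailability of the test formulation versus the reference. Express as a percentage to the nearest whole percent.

F_rel = 120%

F_rel = (AUC_test/D_test) / (AUC_ref/D_ref)
      = (1506/400) / (627.9/200)
      = 3.765 / 3.1395 = 1.1992 = 119.92%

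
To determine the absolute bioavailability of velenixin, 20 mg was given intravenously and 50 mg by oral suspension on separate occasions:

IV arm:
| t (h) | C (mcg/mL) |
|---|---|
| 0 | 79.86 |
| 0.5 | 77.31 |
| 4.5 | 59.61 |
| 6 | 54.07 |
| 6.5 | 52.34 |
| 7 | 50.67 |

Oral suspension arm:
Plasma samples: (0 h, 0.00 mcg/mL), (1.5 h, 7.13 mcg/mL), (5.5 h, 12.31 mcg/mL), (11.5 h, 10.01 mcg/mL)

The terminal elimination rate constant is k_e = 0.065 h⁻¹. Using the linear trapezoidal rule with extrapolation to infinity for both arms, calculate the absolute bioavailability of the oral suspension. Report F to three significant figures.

Trapezoidal AUC_0→7 (IV):
  [0→0.5]: (79.86+77.31)/2 × 0.5 = 39.2925
  [0.5→4.5]: (77.31+59.61)/2 × 4 = 273.84
  [4.5→6]: (59.61+54.07)/2 × 1.5 = 85.26
  [6→6.5]: (54.07+52.34)/2 × 0.5 = 26.6025
  [6.5→7]: (52.34+50.67)/2 × 0.5 = 25.7525
  Sum = 450.7475 mcg/mL·h
IV tail: 50.67/0.065 = 779.538; AUC_iv,0→∞ = 450.7475 + 779.538 = 1230.2855 mcg/mL·h
Trapezoidal AUC_0→11.5 (oral suspension):
  [0→1.5]: (0.00+7.13)/2 × 1.5 = 5.3475
  [1.5→5.5]: (7.13+12.31)/2 × 4 = 38.88
  [5.5→11.5]: (12.31+10.01)/2 × 6 = 66.96
  Sum = 111.1875 mcg/mL·h
oral suspension tail: 10.01/0.065 = 154.000; AUC_ev,0→∞ = 111.1875 + 154.000 = 265.1875 mcg/mL·h
F = (AUC_ev/D_ev)/(AUC_iv/D_iv) = (265.1875/50)/(1230.2855/20) = 5.30375/61.514275 = 0.0862

F = 0.0862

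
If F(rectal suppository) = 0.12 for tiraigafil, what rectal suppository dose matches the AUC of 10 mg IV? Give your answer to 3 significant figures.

For equal systemic exposure: F × D_ev = D_iv
D_ev = D_iv / F = 10 / 0.12 = 83.3333 mg

D_rectal = 83.3 mg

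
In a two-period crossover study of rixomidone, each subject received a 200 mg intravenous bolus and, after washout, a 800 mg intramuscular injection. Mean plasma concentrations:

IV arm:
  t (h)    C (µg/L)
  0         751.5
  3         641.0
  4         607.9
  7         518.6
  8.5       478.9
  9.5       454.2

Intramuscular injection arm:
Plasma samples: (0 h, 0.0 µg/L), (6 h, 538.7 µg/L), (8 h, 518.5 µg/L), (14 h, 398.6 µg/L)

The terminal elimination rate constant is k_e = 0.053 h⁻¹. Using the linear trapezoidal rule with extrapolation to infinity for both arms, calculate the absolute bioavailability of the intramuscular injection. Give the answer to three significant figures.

Trapezoidal AUC_0→9.5 (IV):
  [0→3]: (751.5+641.0)/2 × 3 = 2088.75
  [3→4]: (641.0+607.9)/2 × 1 = 624.45
  [4→7]: (607.9+518.6)/2 × 3 = 1689.75
  [7→8.5]: (518.6+478.9)/2 × 1.5 = 748.125
  [8.5→9.5]: (478.9+454.2)/2 × 1 = 466.55
  Sum = 5617.625 µg/L·h
IV tail: 454.2/0.053 = 8569.811; AUC_iv,0→∞ = 5617.625 + 8569.811 = 14187.436 µg/L·h
Trapezoidal AUC_0→14 (intramuscular injection):
  [0→6]: (0.0+538.7)/2 × 6 = 1616.1
  [6→8]: (538.7+518.5)/2 × 2 = 1057.2
  [8→14]: (518.5+398.6)/2 × 6 = 2751.3
  Sum = 5424.6 µg/L·h
intramuscular injection tail: 398.6/0.053 = 7520.755; AUC_ev,0→∞ = 5424.6 + 7520.755 = 12945.355 µg/L·h
F = (AUC_ev/D_ev)/(AUC_iv/D_iv) = (12945.355/800)/(14187.436/200) = 16.1817/70.93718 = 0.2281

F = 0.228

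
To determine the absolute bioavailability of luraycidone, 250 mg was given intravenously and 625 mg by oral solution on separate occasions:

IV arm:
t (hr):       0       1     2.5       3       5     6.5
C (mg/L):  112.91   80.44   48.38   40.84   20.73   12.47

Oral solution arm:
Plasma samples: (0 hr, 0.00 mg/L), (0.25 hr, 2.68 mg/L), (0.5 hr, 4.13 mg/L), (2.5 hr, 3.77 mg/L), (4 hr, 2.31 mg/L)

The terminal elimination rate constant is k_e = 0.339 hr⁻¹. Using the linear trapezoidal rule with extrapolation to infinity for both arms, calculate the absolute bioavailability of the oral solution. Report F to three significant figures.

F = 0.0242

Trapezoidal AUC_0→6.5 (IV):
  [0→1]: (112.91+80.44)/2 × 1 = 96.675
  [1→2.5]: (80.44+48.38)/2 × 1.5 = 96.615
  [2.5→3]: (48.38+40.84)/2 × 0.5 = 22.305
  [3→5]: (40.84+20.73)/2 × 2 = 61.57
  [5→6.5]: (20.73+12.47)/2 × 1.5 = 24.9
  Sum = 302.065 mg/L·hr
IV tail: 12.47/0.339 = 36.785; AUC_iv,0→∞ = 302.065 + 36.785 = 338.85 mg/L·hr
Trapezoidal AUC_0→4 (oral solution):
  [0→0.25]: (0.00+2.68)/2 × 0.25 = 0.335
  [0.25→0.5]: (2.68+4.13)/2 × 0.25 = 0.85125
  [0.5→2.5]: (4.13+3.77)/2 × 2 = 7.9
  [2.5→4]: (3.77+2.31)/2 × 1.5 = 4.56
  Sum = 13.64625 mg/L·hr
oral solution tail: 2.31/0.339 = 6.814; AUC_ev,0→∞ = 13.64625 + 6.814 = 20.46025 mg/L·hr
F = (AUC_ev/D_ev)/(AUC_iv/D_iv) = (20.46025/625)/(338.85/250) = 0.0327364/1.3554 = 0.0242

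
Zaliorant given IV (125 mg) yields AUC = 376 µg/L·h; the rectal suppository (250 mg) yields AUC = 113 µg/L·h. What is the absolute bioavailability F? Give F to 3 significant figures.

F = (AUC_ev / D_ev) / (AUC_iv / D_iv)
  = (113/250) / (376/125)
  = 0.452 / 3.008 = 0.1503

F = 0.150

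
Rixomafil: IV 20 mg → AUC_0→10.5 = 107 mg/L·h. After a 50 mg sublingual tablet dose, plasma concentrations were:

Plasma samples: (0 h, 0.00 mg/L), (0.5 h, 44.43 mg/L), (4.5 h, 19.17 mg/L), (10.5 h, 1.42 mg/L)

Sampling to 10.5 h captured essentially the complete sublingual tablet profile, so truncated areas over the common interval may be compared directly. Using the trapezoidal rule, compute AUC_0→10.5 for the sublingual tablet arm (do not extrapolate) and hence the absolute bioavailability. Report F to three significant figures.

F = 0.748

Trapezoidal AUC_0→10.5 (sublingual tablet):
  [0→0.5]: (0.00+44.43)/2 × 0.5 = 11.1075
  [0.5→4.5]: (44.43+19.17)/2 × 4 = 127.2
  [4.5→10.5]: (19.17+1.42)/2 × 6 = 61.77
  Sum = 200.0775 mg/L·h
F = (AUC_ev/D_ev)/(AUC_iv/D_iv) = (200.0775/50)/(107/20) = 4.00155/5.35 = 0.7480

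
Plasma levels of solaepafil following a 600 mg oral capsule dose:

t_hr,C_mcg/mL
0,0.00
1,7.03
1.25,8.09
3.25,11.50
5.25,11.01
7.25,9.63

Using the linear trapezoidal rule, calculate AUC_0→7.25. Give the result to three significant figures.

Trapezoidal AUC_0→7.25:
  [0→1]: (0.00+7.03)/2 × 1 = 3.515
  [1→1.25]: (7.03+8.09)/2 × 0.25 = 1.89
  [1.25→3.25]: (8.09+11.50)/2 × 2 = 19.59
  [3.25→5.25]: (11.50+11.01)/2 × 2 = 22.51
  [5.25→7.25]: (11.01+9.63)/2 × 2 = 20.64
  Sum = 68.145 mcg/mL·hr

AUC = 68.1 mcg/mL·hr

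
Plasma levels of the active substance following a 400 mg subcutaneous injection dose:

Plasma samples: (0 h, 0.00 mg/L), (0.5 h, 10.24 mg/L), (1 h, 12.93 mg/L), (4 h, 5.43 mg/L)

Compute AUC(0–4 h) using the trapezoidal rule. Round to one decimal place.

AUC = 35.9 mg/L·h

Trapezoidal AUC_0→4:
  [0→0.5]: (0.00+10.24)/2 × 0.5 = 2.56
  [0.5→1]: (10.24+12.93)/2 × 0.5 = 5.7925
  [1→4]: (12.93+5.43)/2 × 3 = 27.54
  Sum = 35.8925 mg/L·h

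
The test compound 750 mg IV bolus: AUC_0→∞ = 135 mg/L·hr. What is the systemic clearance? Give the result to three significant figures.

CL = 5.56 L/hr

CL = Dose_iv / AUC_0→∞
   = 750 / 135 = 5.55556 L/hr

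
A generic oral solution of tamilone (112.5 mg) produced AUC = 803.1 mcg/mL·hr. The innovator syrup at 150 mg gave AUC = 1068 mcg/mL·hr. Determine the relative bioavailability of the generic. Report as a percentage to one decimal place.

F_rel = (AUC_test/D_test) / (AUC_ref/D_ref)
      = (803.1/112.5) / (1068/150)
      = 7.13867 / 7.12 = 1.0026 = 100.26%

F_rel = 100.3%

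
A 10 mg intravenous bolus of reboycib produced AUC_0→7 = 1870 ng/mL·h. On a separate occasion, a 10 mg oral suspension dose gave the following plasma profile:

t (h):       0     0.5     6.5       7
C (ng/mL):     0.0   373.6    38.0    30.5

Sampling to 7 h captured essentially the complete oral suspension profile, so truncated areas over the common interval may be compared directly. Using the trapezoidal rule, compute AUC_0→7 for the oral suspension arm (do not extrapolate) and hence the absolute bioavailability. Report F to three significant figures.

F = 0.719

Trapezoidal AUC_0→7 (oral suspension):
  [0→0.5]: (0.0+373.6)/2 × 0.5 = 93.4
  [0.5→6.5]: (373.6+38.0)/2 × 6 = 1234.8
  [6.5→7]: (38.0+30.5)/2 × 0.5 = 17.125
  Sum = 1345.325 ng/mL·h
F = (AUC_ev/D_ev)/(AUC_iv/D_iv) = (1345.325/10)/(1870/10) = 134.5325/187 = 0.7194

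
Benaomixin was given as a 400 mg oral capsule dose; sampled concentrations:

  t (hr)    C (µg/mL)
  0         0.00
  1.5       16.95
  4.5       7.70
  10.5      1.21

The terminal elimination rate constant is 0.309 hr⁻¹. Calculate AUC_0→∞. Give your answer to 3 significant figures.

Trapezoidal AUC_0→10.5:
  [0→1.5]: (0.00+16.95)/2 × 1.5 = 12.7125
  [1.5→4.5]: (16.95+7.70)/2 × 3 = 36.975
  [4.5→10.5]: (7.70+1.21)/2 × 6 = 26.73
  Sum = 76.4175 µg/mL·hr
Extrapolated tail: C_last / k_e = 1.21 / 0.309 = 3.916
AUC_0→∞ = 76.4175 + 3.916 = 80.3335 µg/mL·hr

AUC = 80.3 µg/mL·hr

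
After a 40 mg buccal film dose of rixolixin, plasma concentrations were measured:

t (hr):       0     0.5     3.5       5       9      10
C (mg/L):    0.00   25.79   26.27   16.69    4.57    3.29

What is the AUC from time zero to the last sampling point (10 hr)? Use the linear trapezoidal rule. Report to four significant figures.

AUC = 163.2 mg/L·hr

Trapezoidal AUC_0→10:
  [0→0.5]: (0.00+25.79)/2 × 0.5 = 6.4475
  [0.5→3.5]: (25.79+26.27)/2 × 3 = 78.09
  [3.5→5]: (26.27+16.69)/2 × 1.5 = 32.22
  [5→9]: (16.69+4.57)/2 × 4 = 42.52
  [9→10]: (4.57+3.29)/2 × 1 = 3.93
  Sum = 163.2075 mg/L·hr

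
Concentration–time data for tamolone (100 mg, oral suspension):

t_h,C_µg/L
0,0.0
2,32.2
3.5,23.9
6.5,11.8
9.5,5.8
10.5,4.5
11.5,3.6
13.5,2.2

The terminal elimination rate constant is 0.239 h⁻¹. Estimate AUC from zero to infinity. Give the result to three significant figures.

AUC = 178 µg/L·h

Trapezoidal AUC_0→13.5:
  [0→2]: (0.0+32.2)/2 × 2 = 32.2
  [2→3.5]: (32.2+23.9)/2 × 1.5 = 42.075
  [3.5→6.5]: (23.9+11.8)/2 × 3 = 53.55
  [6.5→9.5]: (11.8+5.8)/2 × 3 = 26.4
  [9.5→10.5]: (5.8+4.5)/2 × 1 = 5.15
  [10.5→11.5]: (4.5+3.6)/2 × 1 = 4.05
  [11.5→13.5]: (3.6+2.2)/2 × 2 = 5.8
  Sum = 169.225 µg/L·h
Extrapolated tail: C_last / k_e = 2.2 / 0.239 = 9.205
AUC_0→∞ = 169.225 + 9.205 = 178.43 µg/L·h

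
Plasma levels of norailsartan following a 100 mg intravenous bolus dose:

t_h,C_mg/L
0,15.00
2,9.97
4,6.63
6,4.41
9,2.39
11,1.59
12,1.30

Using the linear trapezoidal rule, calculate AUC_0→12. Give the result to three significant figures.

Trapezoidal AUC_0→12:
  [0→2]: (15.00+9.97)/2 × 2 = 24.97
  [2→4]: (9.97+6.63)/2 × 2 = 16.6
  [4→6]: (6.63+4.41)/2 × 2 = 11.04
  [6→9]: (4.41+2.39)/2 × 3 = 10.2
  [9→11]: (2.39+1.59)/2 × 2 = 3.98
  [11→12]: (1.59+1.30)/2 × 1 = 1.445
  Sum = 68.235 mg/L·h

AUC = 68.2 mg/L·h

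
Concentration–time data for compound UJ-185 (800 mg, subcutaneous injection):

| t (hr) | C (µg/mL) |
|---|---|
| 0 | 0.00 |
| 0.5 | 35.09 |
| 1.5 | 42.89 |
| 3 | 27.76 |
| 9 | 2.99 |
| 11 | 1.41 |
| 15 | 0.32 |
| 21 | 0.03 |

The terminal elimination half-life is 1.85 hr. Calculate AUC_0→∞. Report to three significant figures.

AUC = 202 µg/mL·hr

Trapezoidal AUC_0→21:
  [0→0.5]: (0.00+35.09)/2 × 0.5 = 8.7725
  [0.5→1.5]: (35.09+42.89)/2 × 1 = 38.99
  [1.5→3]: (42.89+27.76)/2 × 1.5 = 52.9875
  [3→9]: (27.76+2.99)/2 × 6 = 92.25
  [9→11]: (2.99+1.41)/2 × 2 = 4.4
  [11→15]: (1.41+0.32)/2 × 4 = 3.46
  [15→21]: (0.32+0.03)/2 × 6 = 1.05
  Sum = 201.91 µg/mL·hr
k_e = ln2 / t½ = 0.693147 / 1.85 = 0.3747 hr^-1
Extrapolated tail: C_last / k_e = 0.03 / 0.3747 = 0.080
AUC_0→∞ = 201.91 + 0.080 = 201.99 µg/mL·hr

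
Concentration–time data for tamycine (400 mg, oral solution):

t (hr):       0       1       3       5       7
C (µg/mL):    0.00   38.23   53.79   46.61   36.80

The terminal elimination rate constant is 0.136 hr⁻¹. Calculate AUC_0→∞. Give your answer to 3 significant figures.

Trapezoidal AUC_0→7:
  [0→1]: (0.00+38.23)/2 × 1 = 19.115
  [1→3]: (38.23+53.79)/2 × 2 = 92.02
  [3→5]: (53.79+46.61)/2 × 2 = 100.4
  [5→7]: (46.61+36.80)/2 × 2 = 83.41
  Sum = 294.945 µg/mL·hr
Extrapolated tail: C_last / k_e = 36.80 / 0.136 = 270.588
AUC_0→∞ = 294.945 + 270.588 = 565.533 µg/mL·hr

AUC = 566 µg/mL·hr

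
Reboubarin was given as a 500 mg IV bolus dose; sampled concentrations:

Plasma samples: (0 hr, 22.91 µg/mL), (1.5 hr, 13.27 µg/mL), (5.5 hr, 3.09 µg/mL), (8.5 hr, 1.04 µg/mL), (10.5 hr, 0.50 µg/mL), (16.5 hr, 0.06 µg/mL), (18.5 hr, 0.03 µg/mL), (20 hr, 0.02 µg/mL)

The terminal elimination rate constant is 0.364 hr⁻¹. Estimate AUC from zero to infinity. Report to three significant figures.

Trapezoidal AUC_0→20:
  [0→1.5]: (22.91+13.27)/2 × 1.5 = 27.135
  [1.5→5.5]: (13.27+3.09)/2 × 4 = 32.72
  [5.5→8.5]: (3.09+1.04)/2 × 3 = 6.195
  [8.5→10.5]: (1.04+0.50)/2 × 2 = 1.54
  [10.5→16.5]: (0.50+0.06)/2 × 6 = 1.68
  [16.5→18.5]: (0.06+0.03)/2 × 2 = 0.09
  [18.5→20]: (0.03+0.02)/2 × 1.5 = 0.0375
  Sum = 69.3975 µg/mL·hr
Extrapolated tail: C_last / k_e = 0.02 / 0.364 = 0.055
AUC_0→∞ = 69.3975 + 0.055 = 69.4525 µg/mL·hr

AUC = 69.5 µg/mL·hr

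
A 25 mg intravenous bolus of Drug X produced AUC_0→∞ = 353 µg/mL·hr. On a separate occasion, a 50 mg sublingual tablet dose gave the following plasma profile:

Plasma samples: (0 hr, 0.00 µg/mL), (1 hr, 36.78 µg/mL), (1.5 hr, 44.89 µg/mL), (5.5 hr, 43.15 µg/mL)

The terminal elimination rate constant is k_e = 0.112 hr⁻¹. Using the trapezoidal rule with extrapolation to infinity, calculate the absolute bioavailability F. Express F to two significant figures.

F = 0.85

Trapezoidal AUC_0→5.5 (sublingual tablet):
  [0→1]: (0.00+36.78)/2 × 1 = 18.39
  [1→1.5]: (36.78+44.89)/2 × 0.5 = 20.4175
  [1.5→5.5]: (44.89+43.15)/2 × 4 = 176.08
  Sum = 214.8875 µg/mL·hr
Tail: C_last/k_e = 43.15/0.112 = 385.268
AUC_0→∞ (sublingual tablet) = 214.8875 + 385.268 = 600.1555 µg/mL·hr
F = (AUC_ev/D_ev)/(AUC_iv/D_iv) = (600.1555/50)/(353/25) = 12.00311/14.12 = 0.8501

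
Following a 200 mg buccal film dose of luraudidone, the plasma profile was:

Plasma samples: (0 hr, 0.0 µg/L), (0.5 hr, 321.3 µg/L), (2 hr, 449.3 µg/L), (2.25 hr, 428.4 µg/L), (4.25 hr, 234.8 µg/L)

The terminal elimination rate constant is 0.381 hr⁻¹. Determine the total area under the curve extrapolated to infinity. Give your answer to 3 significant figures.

AUC = 2050 µg/L·hr

Trapezoidal AUC_0→4.25:
  [0→0.5]: (0.0+321.3)/2 × 0.5 = 80.325
  [0.5→2]: (321.3+449.3)/2 × 1.5 = 577.95
  [2→2.25]: (449.3+428.4)/2 × 0.25 = 109.7125
  [2.25→4.25]: (428.4+234.8)/2 × 2 = 663.2
  Sum = 1431.1875 µg/L·hr
Extrapolated tail: C_last / k_e = 234.8 / 0.381 = 616.273
AUC_0→∞ = 1431.1875 + 616.273 = 2047.4605 µg/L·hr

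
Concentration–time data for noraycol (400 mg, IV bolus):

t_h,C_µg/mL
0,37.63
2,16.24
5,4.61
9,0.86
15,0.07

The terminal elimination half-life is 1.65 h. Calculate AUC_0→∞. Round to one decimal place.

AUC = 99.0 µg/mL·h

Trapezoidal AUC_0→15:
  [0→2]: (37.63+16.24)/2 × 2 = 53.87
  [2→5]: (16.24+4.61)/2 × 3 = 31.275
  [5→9]: (4.61+0.86)/2 × 4 = 10.94
  [9→15]: (0.86+0.07)/2 × 6 = 2.79
  Sum = 98.875 µg/mL·h
k_e = ln2 / t½ = 0.693147 / 1.65 = 0.4201 h^-1
Extrapolated tail: C_last / k_e = 0.07 / 0.4201 = 0.167
AUC_0→∞ = 98.875 + 0.167 = 99.042 µg/mL·h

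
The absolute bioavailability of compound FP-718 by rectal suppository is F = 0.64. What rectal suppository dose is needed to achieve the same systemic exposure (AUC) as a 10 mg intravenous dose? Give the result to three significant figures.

For equal systemic exposure: F × D_ev = D_iv
D_ev = D_iv / F = 10 / 0.64 = 15.625 mg

D_rectal = 15.6 mg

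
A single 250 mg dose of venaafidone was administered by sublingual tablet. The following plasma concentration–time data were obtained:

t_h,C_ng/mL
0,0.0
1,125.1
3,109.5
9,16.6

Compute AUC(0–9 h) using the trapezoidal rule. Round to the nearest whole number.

Trapezoidal AUC_0→9:
  [0→1]: (0.0+125.1)/2 × 1 = 62.55
  [1→3]: (125.1+109.5)/2 × 2 = 234.6
  [3→9]: (109.5+16.6)/2 × 6 = 378.3
  Sum = 675.45 ng/mL·h

AUC = 675 ng/mL·h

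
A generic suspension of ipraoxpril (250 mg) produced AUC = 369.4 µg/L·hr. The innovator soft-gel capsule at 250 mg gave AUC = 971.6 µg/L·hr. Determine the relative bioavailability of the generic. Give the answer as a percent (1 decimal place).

F_rel = (AUC_test/D_test) / (AUC_ref/D_ref)
      = (369.4/250) / (971.6/250)
      = 1.4776 / 3.8864 = 0.3802 = 38.02%

F_rel = 38.0%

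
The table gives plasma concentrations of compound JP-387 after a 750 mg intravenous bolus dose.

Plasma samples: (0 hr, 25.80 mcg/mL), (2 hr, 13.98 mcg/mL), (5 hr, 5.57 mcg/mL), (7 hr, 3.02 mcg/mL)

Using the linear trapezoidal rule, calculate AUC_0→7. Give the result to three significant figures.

AUC = 77.7 mcg/mL·hr

Trapezoidal AUC_0→7:
  [0→2]: (25.80+13.98)/2 × 2 = 39.78
  [2→5]: (13.98+5.57)/2 × 3 = 29.325
  [5→7]: (5.57+3.02)/2 × 2 = 8.59
  Sum = 77.695 mcg/mL·hr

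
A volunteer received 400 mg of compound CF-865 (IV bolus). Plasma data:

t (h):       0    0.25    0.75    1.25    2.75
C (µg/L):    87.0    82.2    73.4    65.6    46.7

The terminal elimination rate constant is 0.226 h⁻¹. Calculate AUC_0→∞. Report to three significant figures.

Trapezoidal AUC_0→2.75:
  [0→0.25]: (87.0+82.2)/2 × 0.25 = 21.15
  [0.25→0.75]: (82.2+73.4)/2 × 0.5 = 38.9
  [0.75→1.25]: (73.4+65.6)/2 × 0.5 = 34.75
  [1.25→2.75]: (65.6+46.7)/2 × 1.5 = 84.225
  Sum = 179.025 µg/L·h
Extrapolated tail: C_last / k_e = 46.7 / 0.226 = 206.637
AUC_0→∞ = 179.025 + 206.637 = 385.662 µg/L·h

AUC = 386 µg/L·h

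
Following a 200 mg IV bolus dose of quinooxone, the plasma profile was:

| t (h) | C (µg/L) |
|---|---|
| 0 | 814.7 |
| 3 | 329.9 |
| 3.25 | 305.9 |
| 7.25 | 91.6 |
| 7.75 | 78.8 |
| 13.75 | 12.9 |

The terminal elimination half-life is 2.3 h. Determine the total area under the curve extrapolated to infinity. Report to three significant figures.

Trapezoidal AUC_0→13.75:
  [0→3]: (814.7+329.9)/2 × 3 = 1716.9
  [3→3.25]: (329.9+305.9)/2 × 0.25 = 79.475
  [3.25→7.25]: (305.9+91.6)/2 × 4 = 795.0
  [7.25→7.75]: (91.6+78.8)/2 × 0.5 = 42.6
  [7.75→13.75]: (78.8+12.9)/2 × 6 = 275.1
  Sum = 2909.075 µg/L·h
k_e = ln2 / t½ = 0.693147 / 2.3 = 0.3014 h^-1
Extrapolated tail: C_last / k_e = 12.9 / 0.3014 = 42.800
AUC_0→∞ = 2909.075 + 42.800 = 2951.875 µg/L·h

AUC = 2950 µg/L·h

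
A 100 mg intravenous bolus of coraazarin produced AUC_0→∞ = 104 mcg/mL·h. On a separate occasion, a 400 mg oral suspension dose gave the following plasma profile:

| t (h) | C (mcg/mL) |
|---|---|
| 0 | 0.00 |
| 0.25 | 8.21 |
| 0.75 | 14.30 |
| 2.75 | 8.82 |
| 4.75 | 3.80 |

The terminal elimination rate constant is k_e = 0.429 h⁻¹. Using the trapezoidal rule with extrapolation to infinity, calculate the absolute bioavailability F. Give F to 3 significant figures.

F = 0.123

Trapezoidal AUC_0→4.75 (oral suspension):
  [0→0.25]: (0.00+8.21)/2 × 0.25 = 1.02625
  [0.25→0.75]: (8.21+14.30)/2 × 0.5 = 5.6275
  [0.75→2.75]: (14.30+8.82)/2 × 2 = 23.12
  [2.75→4.75]: (8.82+3.80)/2 × 2 = 12.62
  Sum = 42.39375 mcg/mL·h
Tail: C_last/k_e = 3.80/0.429 = 8.858
AUC_0→∞ (oral suspension) = 42.39375 + 8.858 = 51.25175 mcg/mL·h
F = (AUC_ev/D_ev)/(AUC_iv/D_iv) = (51.25175/400)/(104/100) = 0.128129/1.04 = 0.1232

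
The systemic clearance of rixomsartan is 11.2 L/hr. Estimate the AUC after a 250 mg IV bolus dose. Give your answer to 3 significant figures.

AUC_0→∞ = Dose_iv / CL
        = 250 / 11.2 = 22.3214 mg/L·hr

AUC = 22.3 mg/L·hr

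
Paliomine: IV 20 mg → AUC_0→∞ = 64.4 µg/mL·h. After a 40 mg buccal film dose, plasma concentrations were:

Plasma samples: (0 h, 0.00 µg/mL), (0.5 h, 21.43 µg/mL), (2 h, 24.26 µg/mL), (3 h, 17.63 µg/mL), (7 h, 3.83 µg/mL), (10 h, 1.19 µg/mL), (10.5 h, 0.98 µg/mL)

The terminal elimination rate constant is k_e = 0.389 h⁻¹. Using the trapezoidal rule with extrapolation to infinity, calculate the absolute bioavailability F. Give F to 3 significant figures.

Trapezoidal AUC_0→10.5 (buccal film):
  [0→0.5]: (0.00+21.43)/2 × 0.5 = 5.3575
  [0.5→2]: (21.43+24.26)/2 × 1.5 = 34.2675
  [2→3]: (24.26+17.63)/2 × 1 = 20.945
  [3→7]: (17.63+3.83)/2 × 4 = 42.92
  [7→10]: (3.83+1.19)/2 × 3 = 7.53
  [10→10.5]: (1.19+0.98)/2 × 0.5 = 0.5425
  Sum = 111.5625 µg/mL·h
Tail: C_last/k_e = 0.98/0.389 = 2.519
AUC_0→∞ (buccal film) = 111.5625 + 2.519 = 114.0815 µg/mL·h
F = (AUC_ev/D_ev)/(AUC_iv/D_iv) = (114.0815/40)/(64.4/20) = 2.8520375/3.22 = 0.8857

F = 0.886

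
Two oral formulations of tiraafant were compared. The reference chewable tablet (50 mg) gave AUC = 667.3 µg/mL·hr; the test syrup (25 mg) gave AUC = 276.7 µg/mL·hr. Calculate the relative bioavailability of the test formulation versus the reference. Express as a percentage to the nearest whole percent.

F_rel = (AUC_test/D_test) / (AUC_ref/D_ref)
      = (276.7/25) / (667.3/50)
      = 11.068 / 13.346 = 0.8293 = 82.93%

F_rel = 83%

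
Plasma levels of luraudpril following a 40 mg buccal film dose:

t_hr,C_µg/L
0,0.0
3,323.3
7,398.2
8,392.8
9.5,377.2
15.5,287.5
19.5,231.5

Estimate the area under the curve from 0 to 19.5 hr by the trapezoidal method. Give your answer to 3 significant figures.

AUC = 5930 µg/L·hr

Trapezoidal AUC_0→19.5:
  [0→3]: (0.0+323.3)/2 × 3 = 484.95
  [3→7]: (323.3+398.2)/2 × 4 = 1443.0
  [7→8]: (398.2+392.8)/2 × 1 = 395.5
  [8→9.5]: (392.8+377.2)/2 × 1.5 = 577.5
  [9.5→15.5]: (377.2+287.5)/2 × 6 = 1994.1
  [15.5→19.5]: (287.5+231.5)/2 × 4 = 1038.0
  Sum = 5933.05 µg/L·hr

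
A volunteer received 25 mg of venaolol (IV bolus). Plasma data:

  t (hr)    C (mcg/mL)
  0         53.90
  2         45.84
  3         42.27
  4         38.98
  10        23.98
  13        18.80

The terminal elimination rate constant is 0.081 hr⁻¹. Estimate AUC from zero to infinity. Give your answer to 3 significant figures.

Trapezoidal AUC_0→13:
  [0→2]: (53.90+45.84)/2 × 2 = 99.74
  [2→3]: (45.84+42.27)/2 × 1 = 44.055
  [3→4]: (42.27+38.98)/2 × 1 = 40.625
  [4→10]: (38.98+23.98)/2 × 6 = 188.88
  [10→13]: (23.98+18.80)/2 × 3 = 64.17
  Sum = 437.47 mcg/mL·hr
Extrapolated tail: C_last / k_e = 18.80 / 0.081 = 232.099
AUC_0→∞ = 437.47 + 232.099 = 669.569 mcg/mL·hr

AUC = 670 mcg/mL·hr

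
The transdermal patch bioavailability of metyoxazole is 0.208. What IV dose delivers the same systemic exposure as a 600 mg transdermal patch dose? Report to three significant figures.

Systemic exposure from an extravascular dose = F × D_ev, so the equivalent IV dose is F × D_ev.
D_iv = F × D_ev = 0.208 × 600 = 124.8 mg

D_iv = 125 mg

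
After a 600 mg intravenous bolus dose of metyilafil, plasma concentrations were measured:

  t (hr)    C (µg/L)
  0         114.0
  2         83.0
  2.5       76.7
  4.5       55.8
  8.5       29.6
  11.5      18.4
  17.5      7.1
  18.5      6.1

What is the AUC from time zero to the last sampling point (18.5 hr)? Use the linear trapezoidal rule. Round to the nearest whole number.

AUC = 695 µg/L·hr

Trapezoidal AUC_0→18.5:
  [0→2]: (114.0+83.0)/2 × 2 = 197.0
  [2→2.5]: (83.0+76.7)/2 × 0.5 = 39.925
  [2.5→4.5]: (76.7+55.8)/2 × 2 = 132.5
  [4.5→8.5]: (55.8+29.6)/2 × 4 = 170.8
  [8.5→11.5]: (29.6+18.4)/2 × 3 = 72.0
  [11.5→17.5]: (18.4+7.1)/2 × 6 = 76.5
  [17.5→18.5]: (7.1+6.1)/2 × 1 = 6.6
  Sum = 695.325 µg/L·hr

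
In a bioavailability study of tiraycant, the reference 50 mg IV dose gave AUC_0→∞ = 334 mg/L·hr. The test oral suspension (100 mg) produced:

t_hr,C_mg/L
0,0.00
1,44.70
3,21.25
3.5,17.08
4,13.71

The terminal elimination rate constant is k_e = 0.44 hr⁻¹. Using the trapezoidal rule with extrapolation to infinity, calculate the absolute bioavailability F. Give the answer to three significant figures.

F = 0.205

Trapezoidal AUC_0→4 (oral suspension):
  [0→1]: (0.00+44.70)/2 × 1 = 22.35
  [1→3]: (44.70+21.25)/2 × 2 = 65.95
  [3→3.5]: (21.25+17.08)/2 × 0.5 = 9.5825
  [3.5→4]: (17.08+13.71)/2 × 0.5 = 7.6975
  Sum = 105.58 mg/L·hr
Tail: C_last/k_e = 13.71/0.44 = 31.159
AUC_0→∞ (oral suspension) = 105.58 + 31.159 = 136.739 mg/L·hr
F = (AUC_ev/D_ev)/(AUC_iv/D_iv) = (136.739/100)/(334/50) = 1.36739/6.68 = 0.2047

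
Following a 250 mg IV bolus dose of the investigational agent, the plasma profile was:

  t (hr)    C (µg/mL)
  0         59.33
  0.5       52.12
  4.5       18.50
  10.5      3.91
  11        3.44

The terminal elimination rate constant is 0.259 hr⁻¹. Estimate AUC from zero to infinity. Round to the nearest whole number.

AUC = 251 µg/mL·hr

Trapezoidal AUC_0→11:
  [0→0.5]: (59.33+52.12)/2 × 0.5 = 27.8625
  [0.5→4.5]: (52.12+18.50)/2 × 4 = 141.24
  [4.5→10.5]: (18.50+3.91)/2 × 6 = 67.23
  [10.5→11]: (3.91+3.44)/2 × 0.5 = 1.8375
  Sum = 238.17 µg/mL·hr
Extrapolated tail: C_last / k_e = 3.44 / 0.259 = 13.282
AUC_0→∞ = 238.17 + 13.282 = 251.452 µg/mL·hr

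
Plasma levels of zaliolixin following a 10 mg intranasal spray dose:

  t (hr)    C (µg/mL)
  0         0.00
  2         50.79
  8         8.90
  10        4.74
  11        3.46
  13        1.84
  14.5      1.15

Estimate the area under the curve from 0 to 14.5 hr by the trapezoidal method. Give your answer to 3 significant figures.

Trapezoidal AUC_0→14.5:
  [0→2]: (0.00+50.79)/2 × 2 = 50.79
  [2→8]: (50.79+8.90)/2 × 6 = 179.07
  [8→10]: (8.90+4.74)/2 × 2 = 13.64
  [10→11]: (4.74+3.46)/2 × 1 = 4.1
  [11→13]: (3.46+1.84)/2 × 2 = 5.3
  [13→14.5]: (1.84+1.15)/2 × 1.5 = 2.2425
  Sum = 255.1425 µg/mL·hr

AUC = 255 µg/mL·hr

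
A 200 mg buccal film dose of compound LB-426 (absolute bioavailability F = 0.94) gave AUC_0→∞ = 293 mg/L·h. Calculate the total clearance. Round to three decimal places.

CL = F × Dose / AUC_0→∞
   = 0.94 × 200 / 293 = 0.641638 L/h

CL = 0.642 L/h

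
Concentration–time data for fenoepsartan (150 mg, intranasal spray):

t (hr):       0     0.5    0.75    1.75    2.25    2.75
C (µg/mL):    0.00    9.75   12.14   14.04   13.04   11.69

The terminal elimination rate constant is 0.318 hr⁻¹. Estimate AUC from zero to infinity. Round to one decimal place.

Trapezoidal AUC_0→2.75:
  [0→0.5]: (0.00+9.75)/2 × 0.5 = 2.4375
  [0.5→0.75]: (9.75+12.14)/2 × 0.25 = 2.73625
  [0.75→1.75]: (12.14+14.04)/2 × 1 = 13.09
  [1.75→2.25]: (14.04+13.04)/2 × 0.5 = 6.77
  [2.25→2.75]: (13.04+11.69)/2 × 0.5 = 6.1825
  Sum = 31.21625 µg/mL·hr
Extrapolated tail: C_last / k_e = 11.69 / 0.318 = 36.761
AUC_0→∞ = 31.21625 + 36.761 = 67.97725 µg/mL·hr

AUC = 68.0 µg/mL·hr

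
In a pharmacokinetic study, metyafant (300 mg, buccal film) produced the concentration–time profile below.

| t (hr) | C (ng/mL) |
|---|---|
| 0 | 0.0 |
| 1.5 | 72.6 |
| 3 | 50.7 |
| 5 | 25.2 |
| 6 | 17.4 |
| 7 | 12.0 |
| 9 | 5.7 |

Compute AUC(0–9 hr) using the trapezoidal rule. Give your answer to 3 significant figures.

AUC = 277 ng/mL·hr

Trapezoidal AUC_0→9:
  [0→1.5]: (0.0+72.6)/2 × 1.5 = 54.45
  [1.5→3]: (72.6+50.7)/2 × 1.5 = 92.475
  [3→5]: (50.7+25.2)/2 × 2 = 75.9
  [5→6]: (25.2+17.4)/2 × 1 = 21.3
  [6→7]: (17.4+12.0)/2 × 1 = 14.7
  [7→9]: (12.0+5.7)/2 × 2 = 17.7
  Sum = 276.525 ng/mL·hr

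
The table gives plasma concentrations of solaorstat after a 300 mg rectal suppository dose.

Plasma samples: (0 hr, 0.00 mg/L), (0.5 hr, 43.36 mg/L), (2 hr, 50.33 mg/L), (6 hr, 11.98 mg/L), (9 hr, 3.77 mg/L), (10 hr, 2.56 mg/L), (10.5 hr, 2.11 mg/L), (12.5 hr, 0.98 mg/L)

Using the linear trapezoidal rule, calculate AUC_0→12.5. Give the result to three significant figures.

AUC = 237 mg/L·hr

Trapezoidal AUC_0→12.5:
  [0→0.5]: (0.00+43.36)/2 × 0.5 = 10.84
  [0.5→2]: (43.36+50.33)/2 × 1.5 = 70.2675
  [2→6]: (50.33+11.98)/2 × 4 = 124.62
  [6→9]: (11.98+3.77)/2 × 3 = 23.625
  [9→10]: (3.77+2.56)/2 × 1 = 3.165
  [10→10.5]: (2.56+2.11)/2 × 0.5 = 1.1675
  [10.5→12.5]: (2.11+0.98)/2 × 2 = 3.09
  Sum = 236.775 mg/L·hr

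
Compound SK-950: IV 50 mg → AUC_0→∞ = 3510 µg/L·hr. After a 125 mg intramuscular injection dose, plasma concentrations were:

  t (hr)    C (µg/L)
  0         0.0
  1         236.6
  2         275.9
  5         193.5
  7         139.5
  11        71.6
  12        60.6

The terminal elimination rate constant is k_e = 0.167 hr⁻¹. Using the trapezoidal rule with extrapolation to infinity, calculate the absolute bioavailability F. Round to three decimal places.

Trapezoidal AUC_0→12 (intramuscular injection):
  [0→1]: (0.0+236.6)/2 × 1 = 118.3
  [1→2]: (236.6+275.9)/2 × 1 = 256.25
  [2→5]: (275.9+193.5)/2 × 3 = 704.1
  [5→7]: (193.5+139.5)/2 × 2 = 333.0
  [7→11]: (139.5+71.6)/2 × 4 = 422.2
  [11→12]: (71.6+60.6)/2 × 1 = 66.1
  Sum = 1899.95 µg/L·hr
Tail: C_last/k_e = 60.6/0.167 = 362.874
AUC_0→∞ (intramuscular injection) = 1899.95 + 362.874 = 2262.824 µg/L·hr
F = (AUC_ev/D_ev)/(AUC_iv/D_iv) = (2262.824/125)/(3510/50) = 18.102592/70.2 = 0.2579

F = 0.258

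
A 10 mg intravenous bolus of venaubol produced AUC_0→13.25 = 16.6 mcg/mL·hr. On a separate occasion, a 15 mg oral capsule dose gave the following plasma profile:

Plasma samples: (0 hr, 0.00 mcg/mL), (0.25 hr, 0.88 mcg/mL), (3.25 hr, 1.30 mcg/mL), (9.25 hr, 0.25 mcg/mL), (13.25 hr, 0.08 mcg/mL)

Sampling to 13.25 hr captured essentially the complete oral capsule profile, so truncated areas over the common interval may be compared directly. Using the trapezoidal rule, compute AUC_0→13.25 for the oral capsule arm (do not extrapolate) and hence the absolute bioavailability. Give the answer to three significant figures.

F = 0.349

Trapezoidal AUC_0→13.25 (oral capsule):
  [0→0.25]: (0.00+0.88)/2 × 0.25 = 0.11
  [0.25→3.25]: (0.88+1.30)/2 × 3 = 3.27
  [3.25→9.25]: (1.30+0.25)/2 × 6 = 4.65
  [9.25→13.25]: (0.25+0.08)/2 × 4 = 0.66
  Sum = 8.69 mcg/mL·hr
F = (AUC_ev/D_ev)/(AUC_iv/D_iv) = (8.69/15)/(16.6/10) = 0.579333/1.66 = 0.3490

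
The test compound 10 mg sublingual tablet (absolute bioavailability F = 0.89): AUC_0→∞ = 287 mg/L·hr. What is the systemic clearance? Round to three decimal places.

CL = 0.031 L/hr

CL = F × Dose / AUC_0→∞
   = 0.89 × 10 / 287 = 0.0310105 L/hr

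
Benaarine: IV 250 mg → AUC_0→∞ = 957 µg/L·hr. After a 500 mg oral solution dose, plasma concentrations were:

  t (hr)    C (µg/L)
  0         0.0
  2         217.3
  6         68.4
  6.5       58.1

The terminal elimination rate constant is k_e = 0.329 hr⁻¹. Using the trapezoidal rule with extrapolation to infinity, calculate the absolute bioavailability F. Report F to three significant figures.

Trapezoidal AUC_0→6.5 (oral solution):
  [0→2]: (0.0+217.3)/2 × 2 = 217.3
  [2→6]: (217.3+68.4)/2 × 4 = 571.4
  [6→6.5]: (68.4+58.1)/2 × 0.5 = 31.625
  Sum = 820.325 µg/L·hr
Tail: C_last/k_e = 58.1/0.329 = 176.596
AUC_0→∞ (oral solution) = 820.325 + 176.596 = 996.921 µg/L·hr
F = (AUC_ev/D_ev)/(AUC_iv/D_iv) = (996.921/500)/(957/250) = 1.993842/3.828 = 0.5209

F = 0.521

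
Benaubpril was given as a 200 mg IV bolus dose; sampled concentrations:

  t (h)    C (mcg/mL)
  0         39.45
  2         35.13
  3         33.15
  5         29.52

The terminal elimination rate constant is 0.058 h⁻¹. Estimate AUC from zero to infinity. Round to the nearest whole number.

Trapezoidal AUC_0→5:
  [0→2]: (39.45+35.13)/2 × 2 = 74.58
  [2→3]: (35.13+33.15)/2 × 1 = 34.14
  [3→5]: (33.15+29.52)/2 × 2 = 62.67
  Sum = 171.39 mcg/mL·h
Extrapolated tail: C_last / k_e = 29.52 / 0.058 = 508.966
AUC_0→∞ = 171.39 + 508.966 = 680.356 mcg/mL·h

AUC = 680 mcg/mL·h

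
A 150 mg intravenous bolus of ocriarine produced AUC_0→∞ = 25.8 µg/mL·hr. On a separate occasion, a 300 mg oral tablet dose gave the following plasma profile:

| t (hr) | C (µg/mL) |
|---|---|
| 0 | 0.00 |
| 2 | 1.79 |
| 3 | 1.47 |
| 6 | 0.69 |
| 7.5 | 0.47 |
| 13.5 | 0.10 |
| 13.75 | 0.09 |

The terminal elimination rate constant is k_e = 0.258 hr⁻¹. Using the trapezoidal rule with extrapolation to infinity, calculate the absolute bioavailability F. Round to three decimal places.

Trapezoidal AUC_0→13.75 (oral tablet):
  [0→2]: (0.00+1.79)/2 × 2 = 1.79
  [2→3]: (1.79+1.47)/2 × 1 = 1.63
  [3→6]: (1.47+0.69)/2 × 3 = 3.24
  [6→7.5]: (0.69+0.47)/2 × 1.5 = 0.87
  [7.5→13.5]: (0.47+0.10)/2 × 6 = 1.71
  [13.5→13.75]: (0.10+0.09)/2 × 0.25 = 0.02375
  Sum = 9.26375 µg/mL·hr
Tail: C_last/k_e = 0.09/0.258 = 0.349
AUC_0→∞ (oral tablet) = 9.26375 + 0.349 = 9.61275 µg/mL·hr
F = (AUC_ev/D_ev)/(AUC_iv/D_iv) = (9.61275/300)/(25.8/150) = 0.0320425/0.172 = 0.1863

F = 0.186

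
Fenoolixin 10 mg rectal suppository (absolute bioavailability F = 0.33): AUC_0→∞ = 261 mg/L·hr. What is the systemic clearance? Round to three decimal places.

CL = 0.013 L/hr

CL = F × Dose / AUC_0→∞
   = 0.33 × 10 / 261 = 0.0126437 L/hr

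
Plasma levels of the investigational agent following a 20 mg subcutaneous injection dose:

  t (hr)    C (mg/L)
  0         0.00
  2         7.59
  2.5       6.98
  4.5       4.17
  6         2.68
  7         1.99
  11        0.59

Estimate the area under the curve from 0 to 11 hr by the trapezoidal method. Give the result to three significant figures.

AUC = 35.0 mg/L·hr

Trapezoidal AUC_0→11:
  [0→2]: (0.00+7.59)/2 × 2 = 7.59
  [2→2.5]: (7.59+6.98)/2 × 0.5 = 3.6425
  [2.5→4.5]: (6.98+4.17)/2 × 2 = 11.15
  [4.5→6]: (4.17+2.68)/2 × 1.5 = 5.1375
  [6→7]: (2.68+1.99)/2 × 1 = 2.335
  [7→11]: (1.99+0.59)/2 × 4 = 5.16
  Sum = 35.015 mg/L·hr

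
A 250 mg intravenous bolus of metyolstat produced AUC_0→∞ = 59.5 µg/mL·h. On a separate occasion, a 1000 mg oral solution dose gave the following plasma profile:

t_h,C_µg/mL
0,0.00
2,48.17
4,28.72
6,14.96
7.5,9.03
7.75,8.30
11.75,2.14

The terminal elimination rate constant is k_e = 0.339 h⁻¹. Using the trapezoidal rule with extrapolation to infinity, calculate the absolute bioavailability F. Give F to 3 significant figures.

F = 0.908

Trapezoidal AUC_0→11.75 (oral solution):
  [0→2]: (0.00+48.17)/2 × 2 = 48.17
  [2→4]: (48.17+28.72)/2 × 2 = 76.89
  [4→6]: (28.72+14.96)/2 × 2 = 43.68
  [6→7.5]: (14.96+9.03)/2 × 1.5 = 17.9925
  [7.5→7.75]: (9.03+8.30)/2 × 0.25 = 2.16625
  [7.75→11.75]: (8.30+2.14)/2 × 4 = 20.88
  Sum = 209.77875 µg/mL·h
Tail: C_last/k_e = 2.14/0.339 = 6.313
AUC_0→∞ (oral solution) = 209.77875 + 6.313 = 216.09175 µg/mL·h
F = (AUC_ev/D_ev)/(AUC_iv/D_iv) = (216.09175/1000)/(59.5/250) = 0.21609175/0.238 = 0.9079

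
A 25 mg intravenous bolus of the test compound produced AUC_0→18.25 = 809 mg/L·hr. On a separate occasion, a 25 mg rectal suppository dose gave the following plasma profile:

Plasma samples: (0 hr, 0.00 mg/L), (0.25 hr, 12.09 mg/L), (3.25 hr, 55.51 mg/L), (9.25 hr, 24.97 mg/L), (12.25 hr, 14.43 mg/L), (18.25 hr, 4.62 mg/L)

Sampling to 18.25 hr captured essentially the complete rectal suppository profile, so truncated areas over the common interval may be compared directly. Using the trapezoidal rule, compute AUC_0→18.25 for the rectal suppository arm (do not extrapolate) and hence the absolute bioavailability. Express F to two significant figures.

F = 0.57

Trapezoidal AUC_0→18.25 (rectal suppository):
  [0→0.25]: (0.00+12.09)/2 × 0.25 = 1.51125
  [0.25→3.25]: (12.09+55.51)/2 × 3 = 101.4
  [3.25→9.25]: (55.51+24.97)/2 × 6 = 241.44
  [9.25→12.25]: (24.97+14.43)/2 × 3 = 59.1
  [12.25→18.25]: (14.43+4.62)/2 × 6 = 57.15
  Sum = 460.60125 mg/L·hr
F = (AUC_ev/D_ev)/(AUC_iv/D_iv) = (460.60125/25)/(809/25) = 18.42405/32.36 = 0.5693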